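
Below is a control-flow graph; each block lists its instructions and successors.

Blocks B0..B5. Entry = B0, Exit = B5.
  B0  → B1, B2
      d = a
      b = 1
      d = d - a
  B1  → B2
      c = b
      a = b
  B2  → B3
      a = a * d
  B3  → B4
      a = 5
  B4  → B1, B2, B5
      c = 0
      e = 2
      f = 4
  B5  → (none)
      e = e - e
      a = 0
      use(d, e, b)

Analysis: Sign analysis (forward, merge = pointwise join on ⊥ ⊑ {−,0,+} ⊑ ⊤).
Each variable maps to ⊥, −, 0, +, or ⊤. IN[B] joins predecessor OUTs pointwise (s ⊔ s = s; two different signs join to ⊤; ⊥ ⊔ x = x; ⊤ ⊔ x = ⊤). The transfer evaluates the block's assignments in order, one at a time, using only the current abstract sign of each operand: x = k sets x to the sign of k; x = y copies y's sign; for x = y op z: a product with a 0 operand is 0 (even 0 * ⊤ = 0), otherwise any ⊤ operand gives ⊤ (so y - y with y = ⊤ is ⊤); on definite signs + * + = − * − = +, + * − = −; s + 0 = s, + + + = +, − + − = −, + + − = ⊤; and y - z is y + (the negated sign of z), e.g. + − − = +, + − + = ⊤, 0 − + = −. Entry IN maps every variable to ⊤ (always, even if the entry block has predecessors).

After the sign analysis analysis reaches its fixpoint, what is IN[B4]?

Answer: {a: +, b: +, c: ⊤, d: ⊤, e: ⊤, f: ⊤}

Derivation:
Fixpoint table:
  B0: | IN=(all ⊤) | OUT={b:+; rest ⊤}
  B1: | IN={b:+; rest ⊤} | OUT={a:+, b:+, c:+; rest ⊤}
  B2: | IN={b:+; rest ⊤} | OUT={b:+; rest ⊤}
  B3: | IN={b:+; rest ⊤} | OUT={a:+, b:+; rest ⊤}
  B4: | IN={a:+, b:+; rest ⊤} | OUT={a:+, b:+, c:0, e:+, f:+; rest ⊤}
  B5: | IN={a:+, b:+, c:0, e:+, f:+; rest ⊤} | OUT={a:0, b:+, c:0, f:+; rest ⊤}

Merge at B4: IN[B4] = OUT[B3] = {a: +, b: +, c: ⊤, d: ⊤, e: ⊤, f: ⊤}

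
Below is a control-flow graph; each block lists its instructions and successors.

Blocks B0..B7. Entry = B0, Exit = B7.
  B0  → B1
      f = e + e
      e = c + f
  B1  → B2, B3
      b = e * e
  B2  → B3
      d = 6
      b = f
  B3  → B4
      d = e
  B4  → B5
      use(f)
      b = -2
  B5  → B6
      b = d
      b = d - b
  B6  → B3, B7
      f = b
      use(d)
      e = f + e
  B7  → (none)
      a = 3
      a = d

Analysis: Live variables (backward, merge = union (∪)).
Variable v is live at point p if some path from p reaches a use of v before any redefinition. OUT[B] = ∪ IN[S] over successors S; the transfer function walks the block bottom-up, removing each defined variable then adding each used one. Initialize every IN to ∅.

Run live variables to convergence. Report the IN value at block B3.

Fixpoint table:
  B0:   IN={c, e}   OUT={e, f}
  B1:   IN={e, f}   OUT={e, f}
  B2:   IN={e, f}   OUT={e, f}
  B3:   IN={e, f}   OUT={d, e, f}
  B4:   IN={d, e, f}   OUT={d, e}
  B5:   IN={d, e}   OUT={b, d, e}
  B6:   IN={b, d, e}   OUT={d, e, f}
  B7:   IN={d}   OUT={}

Merge at B3: OUT[B3] = IN[B4] = {d, e, f}
Applying B3's transfer function to that OUT value gives IN[B3] (row B3 above).

Answer: {e, f}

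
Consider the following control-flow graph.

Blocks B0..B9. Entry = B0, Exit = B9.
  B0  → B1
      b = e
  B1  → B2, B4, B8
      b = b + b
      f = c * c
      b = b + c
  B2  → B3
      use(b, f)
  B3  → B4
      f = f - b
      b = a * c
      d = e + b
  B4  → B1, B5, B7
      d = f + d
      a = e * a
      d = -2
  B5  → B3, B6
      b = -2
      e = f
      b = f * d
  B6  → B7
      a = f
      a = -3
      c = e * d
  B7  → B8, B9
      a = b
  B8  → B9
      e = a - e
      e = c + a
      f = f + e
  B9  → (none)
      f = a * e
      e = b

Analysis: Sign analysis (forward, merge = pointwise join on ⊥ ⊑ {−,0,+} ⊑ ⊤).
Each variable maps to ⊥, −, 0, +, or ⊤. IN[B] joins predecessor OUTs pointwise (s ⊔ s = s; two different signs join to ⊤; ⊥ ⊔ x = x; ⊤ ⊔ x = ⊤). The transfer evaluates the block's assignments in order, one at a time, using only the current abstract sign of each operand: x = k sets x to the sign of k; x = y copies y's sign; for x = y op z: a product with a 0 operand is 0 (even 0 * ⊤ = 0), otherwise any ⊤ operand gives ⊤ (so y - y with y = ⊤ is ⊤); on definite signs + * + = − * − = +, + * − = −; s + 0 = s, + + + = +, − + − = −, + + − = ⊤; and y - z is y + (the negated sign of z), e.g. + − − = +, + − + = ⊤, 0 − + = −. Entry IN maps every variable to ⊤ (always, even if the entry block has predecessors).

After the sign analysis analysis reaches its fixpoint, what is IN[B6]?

Answer: {a: ⊤, b: ⊤, c: ⊤, d: -, e: ⊤, f: ⊤}

Working:
Per-block solution:
  B0: | IN=(all ⊤) | OUT=(all ⊤)
  B1: | IN=(all ⊤) | OUT=(all ⊤)
  B2: | IN=(all ⊤) | OUT=(all ⊤)
  B3: | IN=(all ⊤) | OUT=(all ⊤)
  B4: | IN=(all ⊤) | OUT={d:-; rest ⊤}
  B5: | IN={d:-; rest ⊤} | OUT={d:-; rest ⊤}
  B6: | IN={d:-; rest ⊤} | OUT={a:-, d:-; rest ⊤}
  B7: | IN={d:-; rest ⊤} | OUT={d:-; rest ⊤}
  B8: | IN=(all ⊤) | OUT=(all ⊤)
  B9: | IN=(all ⊤) | OUT=(all ⊤)

Merge at B6: IN[B6] = OUT[B5] = {a: ⊤, b: ⊤, c: ⊤, d: -, e: ⊤, f: ⊤}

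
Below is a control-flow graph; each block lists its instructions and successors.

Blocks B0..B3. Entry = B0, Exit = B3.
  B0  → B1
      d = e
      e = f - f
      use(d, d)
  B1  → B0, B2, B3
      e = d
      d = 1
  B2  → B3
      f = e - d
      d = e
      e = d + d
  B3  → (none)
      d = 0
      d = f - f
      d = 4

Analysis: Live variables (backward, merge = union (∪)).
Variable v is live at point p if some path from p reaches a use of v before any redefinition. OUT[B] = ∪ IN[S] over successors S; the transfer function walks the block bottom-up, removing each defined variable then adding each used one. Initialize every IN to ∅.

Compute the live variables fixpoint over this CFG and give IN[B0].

Answer: {e, f}

Trace:
Fixpoint table:
  B0:   IN={e, f}   OUT={d, f}
  B1:   IN={d, f}   OUT={d, e, f}
  B2:   IN={d, e}   OUT={f}
  B3:   IN={f}   OUT={}

Merge at B0: OUT[B0] = IN[B1] = {d, f}
Applying B0's transfer function to that OUT value gives IN[B0] (row B0 above).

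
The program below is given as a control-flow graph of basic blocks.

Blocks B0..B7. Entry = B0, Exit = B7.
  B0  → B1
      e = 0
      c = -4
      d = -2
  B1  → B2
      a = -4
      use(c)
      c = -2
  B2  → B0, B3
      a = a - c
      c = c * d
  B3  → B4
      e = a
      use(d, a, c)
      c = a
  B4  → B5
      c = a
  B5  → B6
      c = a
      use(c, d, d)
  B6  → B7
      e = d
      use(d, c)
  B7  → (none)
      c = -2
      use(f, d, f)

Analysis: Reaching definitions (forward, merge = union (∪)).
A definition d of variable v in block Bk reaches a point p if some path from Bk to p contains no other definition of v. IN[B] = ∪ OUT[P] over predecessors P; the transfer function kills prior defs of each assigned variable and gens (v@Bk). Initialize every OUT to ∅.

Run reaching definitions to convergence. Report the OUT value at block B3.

Per-block solution:
  B0:  IN={a@B2, c@B2, d@B0, e@B0}  OUT={a@B2, c@B0, d@B0, e@B0}
  B1:  IN={a@B2, c@B0, d@B0, e@B0}  OUT={a@B1, c@B1, d@B0, e@B0}
  B2:  IN={a@B1, c@B1, d@B0, e@B0}  OUT={a@B2, c@B2, d@B0, e@B0}
  B3:  IN={a@B2, c@B2, d@B0, e@B0}  OUT={a@B2, c@B3, d@B0, e@B3}
  B4:  IN={a@B2, c@B3, d@B0, e@B3}  OUT={a@B2, c@B4, d@B0, e@B3}
  B5:  IN={a@B2, c@B4, d@B0, e@B3}  OUT={a@B2, c@B5, d@B0, e@B3}
  B6:  IN={a@B2, c@B5, d@B0, e@B3}  OUT={a@B2, c@B5, d@B0, e@B6}
  B7:  IN={a@B2, c@B5, d@B0, e@B6}  OUT={a@B2, c@B7, d@B0, e@B6}

Merge at B3: IN[B3] = OUT[B2] = {a@B2, c@B2, d@B0, e@B0}
Applying B3's transfer function to that IN value gives OUT[B3] (row B3 above).

Answer: {a@B2, c@B3, d@B0, e@B3}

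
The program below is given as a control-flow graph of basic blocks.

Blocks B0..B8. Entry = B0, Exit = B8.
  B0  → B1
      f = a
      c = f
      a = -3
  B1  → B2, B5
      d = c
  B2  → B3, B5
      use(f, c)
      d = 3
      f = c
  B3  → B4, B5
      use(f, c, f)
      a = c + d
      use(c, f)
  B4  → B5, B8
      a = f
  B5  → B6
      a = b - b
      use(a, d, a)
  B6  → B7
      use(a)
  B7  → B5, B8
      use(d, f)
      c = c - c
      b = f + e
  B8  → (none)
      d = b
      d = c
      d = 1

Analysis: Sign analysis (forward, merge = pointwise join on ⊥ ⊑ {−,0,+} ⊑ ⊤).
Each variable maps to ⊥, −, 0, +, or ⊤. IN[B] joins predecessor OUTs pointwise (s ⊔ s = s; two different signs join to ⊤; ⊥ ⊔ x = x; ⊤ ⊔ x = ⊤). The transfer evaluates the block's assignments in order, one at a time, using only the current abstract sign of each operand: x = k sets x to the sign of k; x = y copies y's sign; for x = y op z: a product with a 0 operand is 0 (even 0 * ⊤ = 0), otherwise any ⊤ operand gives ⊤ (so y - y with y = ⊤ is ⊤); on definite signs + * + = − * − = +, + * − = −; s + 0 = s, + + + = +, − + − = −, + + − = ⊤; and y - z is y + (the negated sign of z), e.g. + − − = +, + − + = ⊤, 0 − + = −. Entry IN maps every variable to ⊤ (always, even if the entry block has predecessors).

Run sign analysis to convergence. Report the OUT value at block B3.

Answer: {a: ⊤, b: ⊤, c: ⊤, d: +, e: ⊤, f: ⊤}

Derivation:
Fixpoint table:
  B0:   IN=(all ⊤)   OUT={a:-; rest ⊤}
  B1:   IN={a:-; rest ⊤}   OUT={a:-; rest ⊤}
  B2:   IN={a:-; rest ⊤}   OUT={a:-, d:+; rest ⊤}
  B3:   IN={a:-, d:+; rest ⊤}   OUT={d:+; rest ⊤}
  B4:   IN={d:+; rest ⊤}   OUT={d:+; rest ⊤}
  B5:   IN=(all ⊤)   OUT=(all ⊤)
  B6:   IN=(all ⊤)   OUT=(all ⊤)
  B7:   IN=(all ⊤)   OUT=(all ⊤)
  B8:   IN=(all ⊤)   OUT={d:+; rest ⊤}

Merge at B3: IN[B3] = OUT[B2] = {a: -, b: ⊤, c: ⊤, d: +, e: ⊤, f: ⊤}
Applying B3's transfer function to that IN value gives OUT[B3] (row B3 above).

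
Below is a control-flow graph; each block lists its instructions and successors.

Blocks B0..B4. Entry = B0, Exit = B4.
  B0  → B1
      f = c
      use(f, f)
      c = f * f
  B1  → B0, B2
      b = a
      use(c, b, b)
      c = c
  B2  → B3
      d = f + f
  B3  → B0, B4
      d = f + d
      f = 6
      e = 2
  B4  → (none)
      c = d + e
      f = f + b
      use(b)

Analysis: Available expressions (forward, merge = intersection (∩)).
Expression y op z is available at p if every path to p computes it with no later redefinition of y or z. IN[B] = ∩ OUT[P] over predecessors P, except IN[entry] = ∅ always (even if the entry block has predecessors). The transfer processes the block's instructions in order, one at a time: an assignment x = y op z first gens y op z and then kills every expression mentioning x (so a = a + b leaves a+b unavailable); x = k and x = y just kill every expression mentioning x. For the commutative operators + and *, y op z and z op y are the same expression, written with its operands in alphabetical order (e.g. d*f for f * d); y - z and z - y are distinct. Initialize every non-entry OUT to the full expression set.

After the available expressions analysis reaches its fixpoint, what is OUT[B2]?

Converged values:
  B0: | IN={} | OUT={f*f}
  B1: | IN={f*f} | OUT={f*f}
  B2: | IN={f*f} | OUT={f*f, f+f}
  B3: | IN={f*f, f+f} | OUT={}
  B4: | IN={} | OUT={d+e}

Merge at B2: IN[B2] = OUT[B1] = {f*f}
Applying B2's transfer function to that IN value gives OUT[B2] (row B2 above).

Answer: {f*f, f+f}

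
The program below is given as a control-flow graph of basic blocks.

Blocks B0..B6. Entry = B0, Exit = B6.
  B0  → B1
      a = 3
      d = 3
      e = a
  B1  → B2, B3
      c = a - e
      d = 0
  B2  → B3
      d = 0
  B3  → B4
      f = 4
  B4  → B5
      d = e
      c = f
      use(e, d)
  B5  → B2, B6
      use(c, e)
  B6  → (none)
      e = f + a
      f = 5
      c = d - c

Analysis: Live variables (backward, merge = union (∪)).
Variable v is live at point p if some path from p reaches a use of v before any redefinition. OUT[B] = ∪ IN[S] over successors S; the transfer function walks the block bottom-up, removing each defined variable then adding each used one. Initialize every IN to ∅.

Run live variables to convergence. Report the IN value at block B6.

Fixpoint table:
  B0:  IN={}  OUT={a, e}
  B1:  IN={a, e}  OUT={a, e}
  B2:  IN={a, e}  OUT={a, e}
  B3:  IN={a, e}  OUT={a, e, f}
  B4:  IN={a, e, f}  OUT={a, c, d, e, f}
  B5:  IN={a, c, d, e, f}  OUT={a, c, d, e, f}
  B6:  IN={a, c, d, f}  OUT={}

B6 is the boundary node: OUT[B6] = {}
Applying B6's transfer function to that OUT value gives IN[B6] (row B6 above).

Answer: {a, c, d, f}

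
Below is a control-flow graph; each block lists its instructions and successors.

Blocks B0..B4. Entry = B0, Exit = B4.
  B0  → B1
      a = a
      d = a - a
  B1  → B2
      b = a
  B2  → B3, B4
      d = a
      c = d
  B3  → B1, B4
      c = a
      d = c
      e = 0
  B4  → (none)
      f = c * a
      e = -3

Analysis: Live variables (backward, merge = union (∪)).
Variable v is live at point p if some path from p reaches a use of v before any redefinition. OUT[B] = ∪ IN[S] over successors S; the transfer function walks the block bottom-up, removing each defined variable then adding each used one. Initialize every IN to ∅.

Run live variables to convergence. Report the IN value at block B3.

Answer: {a}

Derivation:
Per-block solution:
  B0: | IN={a} | OUT={a}
  B1: | IN={a} | OUT={a}
  B2: | IN={a} | OUT={a, c}
  B3: | IN={a} | OUT={a, c}
  B4: | IN={a, c} | OUT={}

Merge at B3: OUT[B3] = IN[B1] ⊔ IN[B4] = {a, c}
Applying B3's transfer function to that OUT value gives IN[B3] (row B3 above).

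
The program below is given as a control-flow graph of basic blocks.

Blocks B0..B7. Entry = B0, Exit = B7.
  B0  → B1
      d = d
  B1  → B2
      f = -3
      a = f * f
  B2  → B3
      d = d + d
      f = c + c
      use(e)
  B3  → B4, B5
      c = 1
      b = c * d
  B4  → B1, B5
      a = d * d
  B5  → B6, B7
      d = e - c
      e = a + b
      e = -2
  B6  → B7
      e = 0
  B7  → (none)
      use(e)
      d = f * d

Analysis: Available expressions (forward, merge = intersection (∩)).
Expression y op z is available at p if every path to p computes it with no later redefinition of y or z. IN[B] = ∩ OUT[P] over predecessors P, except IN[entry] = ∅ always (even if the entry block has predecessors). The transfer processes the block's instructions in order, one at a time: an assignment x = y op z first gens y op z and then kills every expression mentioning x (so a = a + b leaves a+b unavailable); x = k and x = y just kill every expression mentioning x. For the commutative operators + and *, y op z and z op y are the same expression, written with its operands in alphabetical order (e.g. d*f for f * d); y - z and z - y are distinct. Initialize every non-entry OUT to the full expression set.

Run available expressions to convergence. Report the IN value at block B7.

Fixpoint table:
  B0: | IN={} | OUT={}
  B1: | IN={} | OUT={f*f}
  B2: | IN={f*f} | OUT={c+c}
  B3: | IN={c+c} | OUT={c*d}
  B4: | IN={c*d} | OUT={c*d, d*d}
  B5: | IN={c*d} | OUT={a+b}
  B6: | IN={a+b} | OUT={a+b}
  B7: | IN={a+b} | OUT={a+b}

Merge at B7: IN[B7] = OUT[B5] ∩ OUT[B6] = {a+b}

Answer: {a+b}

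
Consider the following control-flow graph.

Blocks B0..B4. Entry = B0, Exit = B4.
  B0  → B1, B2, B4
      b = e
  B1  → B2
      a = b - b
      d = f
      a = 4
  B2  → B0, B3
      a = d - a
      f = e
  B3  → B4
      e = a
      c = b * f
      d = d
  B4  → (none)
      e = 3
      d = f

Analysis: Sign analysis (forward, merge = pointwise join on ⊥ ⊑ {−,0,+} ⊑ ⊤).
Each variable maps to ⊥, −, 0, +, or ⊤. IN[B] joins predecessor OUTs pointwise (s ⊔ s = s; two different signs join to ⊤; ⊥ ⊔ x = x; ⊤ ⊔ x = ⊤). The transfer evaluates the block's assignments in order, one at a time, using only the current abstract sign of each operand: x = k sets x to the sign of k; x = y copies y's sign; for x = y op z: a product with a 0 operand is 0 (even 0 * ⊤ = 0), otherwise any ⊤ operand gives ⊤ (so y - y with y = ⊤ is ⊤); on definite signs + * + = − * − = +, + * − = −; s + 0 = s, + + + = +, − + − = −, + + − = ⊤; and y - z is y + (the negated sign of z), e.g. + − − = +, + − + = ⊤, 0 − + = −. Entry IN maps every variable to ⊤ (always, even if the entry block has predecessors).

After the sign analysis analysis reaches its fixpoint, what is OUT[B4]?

Fixpoint table:
  B0: | IN=(all ⊤) | OUT=(all ⊤)
  B1: | IN=(all ⊤) | OUT={a:+; rest ⊤}
  B2: | IN=(all ⊤) | OUT=(all ⊤)
  B3: | IN=(all ⊤) | OUT=(all ⊤)
  B4: | IN=(all ⊤) | OUT={e:+; rest ⊤}

Merge at B4: IN[B4] = OUT[B0] ⊔ OUT[B3] = {a: ⊤, b: ⊤, c: ⊤, d: ⊤, e: ⊤, f: ⊤}
Applying B4's transfer function to that IN value gives OUT[B4] (row B4 above).

Answer: {a: ⊤, b: ⊤, c: ⊤, d: ⊤, e: +, f: ⊤}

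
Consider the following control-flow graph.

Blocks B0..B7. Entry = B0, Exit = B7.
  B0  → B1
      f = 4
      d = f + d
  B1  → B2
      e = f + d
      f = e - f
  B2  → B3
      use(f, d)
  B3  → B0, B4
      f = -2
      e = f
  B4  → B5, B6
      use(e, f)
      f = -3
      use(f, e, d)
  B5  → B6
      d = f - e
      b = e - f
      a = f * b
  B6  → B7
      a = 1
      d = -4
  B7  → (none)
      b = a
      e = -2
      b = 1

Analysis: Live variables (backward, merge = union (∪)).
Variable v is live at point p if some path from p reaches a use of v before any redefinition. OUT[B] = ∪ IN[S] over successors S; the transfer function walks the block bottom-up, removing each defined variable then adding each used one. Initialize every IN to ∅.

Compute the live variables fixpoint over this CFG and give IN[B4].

Answer: {d, e, f}

Derivation:
Per-block solution:
  B0:   IN={d}   OUT={d, f}
  B1:   IN={d, f}   OUT={d, f}
  B2:   IN={d, f}   OUT={d}
  B3:   IN={d}   OUT={d, e, f}
  B4:   IN={d, e, f}   OUT={e, f}
  B5:   IN={e, f}   OUT={}
  B6:   IN={}   OUT={a}
  B7:   IN={a}   OUT={}

Merge at B4: OUT[B4] = IN[B5] ⊔ IN[B6] = {e, f}
Applying B4's transfer function to that OUT value gives IN[B4] (row B4 above).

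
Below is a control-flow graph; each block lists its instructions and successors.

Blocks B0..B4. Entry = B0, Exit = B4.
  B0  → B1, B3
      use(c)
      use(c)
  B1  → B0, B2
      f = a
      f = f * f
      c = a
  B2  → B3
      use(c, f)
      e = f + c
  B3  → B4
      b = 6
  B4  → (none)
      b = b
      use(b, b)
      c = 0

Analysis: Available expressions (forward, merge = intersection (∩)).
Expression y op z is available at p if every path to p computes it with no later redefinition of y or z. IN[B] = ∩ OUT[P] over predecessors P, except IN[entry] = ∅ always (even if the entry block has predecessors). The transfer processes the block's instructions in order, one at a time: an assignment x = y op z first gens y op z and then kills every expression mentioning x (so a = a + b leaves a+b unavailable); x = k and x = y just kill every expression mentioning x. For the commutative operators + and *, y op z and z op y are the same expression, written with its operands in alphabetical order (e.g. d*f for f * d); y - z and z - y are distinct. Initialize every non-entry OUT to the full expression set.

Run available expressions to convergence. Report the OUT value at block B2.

Answer: {c+f}

Derivation:
Converged values:
  B0:  IN={}  OUT={}
  B1:  IN={}  OUT={}
  B2:  IN={}  OUT={c+f}
  B3:  IN={}  OUT={}
  B4:  IN={}  OUT={}

Merge at B2: IN[B2] = OUT[B1] = {}
Applying B2's transfer function to that IN value gives OUT[B2] (row B2 above).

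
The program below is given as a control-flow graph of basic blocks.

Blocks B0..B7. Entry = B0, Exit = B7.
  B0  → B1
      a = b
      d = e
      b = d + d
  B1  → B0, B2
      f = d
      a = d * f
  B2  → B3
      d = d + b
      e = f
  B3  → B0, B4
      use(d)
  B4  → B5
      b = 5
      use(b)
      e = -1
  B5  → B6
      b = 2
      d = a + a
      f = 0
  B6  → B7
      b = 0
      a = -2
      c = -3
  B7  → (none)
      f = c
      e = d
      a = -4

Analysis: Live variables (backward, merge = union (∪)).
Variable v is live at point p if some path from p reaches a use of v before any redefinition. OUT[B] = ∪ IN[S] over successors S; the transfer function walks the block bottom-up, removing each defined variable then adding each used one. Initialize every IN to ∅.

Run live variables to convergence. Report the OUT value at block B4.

Converged values:
  B0: | IN={b, e} | OUT={b, d, e}
  B1: | IN={b, d, e} | OUT={a, b, d, e, f}
  B2: | IN={a, b, d, f} | OUT={a, b, d, e}
  B3: | IN={a, b, d, e} | OUT={a, b, e}
  B4: | IN={a} | OUT={a}
  B5: | IN={a} | OUT={d}
  B6: | IN={d} | OUT={c, d}
  B7: | IN={c, d} | OUT={}

Merge at B4: OUT[B4] = IN[B5] = {a}

Answer: {a}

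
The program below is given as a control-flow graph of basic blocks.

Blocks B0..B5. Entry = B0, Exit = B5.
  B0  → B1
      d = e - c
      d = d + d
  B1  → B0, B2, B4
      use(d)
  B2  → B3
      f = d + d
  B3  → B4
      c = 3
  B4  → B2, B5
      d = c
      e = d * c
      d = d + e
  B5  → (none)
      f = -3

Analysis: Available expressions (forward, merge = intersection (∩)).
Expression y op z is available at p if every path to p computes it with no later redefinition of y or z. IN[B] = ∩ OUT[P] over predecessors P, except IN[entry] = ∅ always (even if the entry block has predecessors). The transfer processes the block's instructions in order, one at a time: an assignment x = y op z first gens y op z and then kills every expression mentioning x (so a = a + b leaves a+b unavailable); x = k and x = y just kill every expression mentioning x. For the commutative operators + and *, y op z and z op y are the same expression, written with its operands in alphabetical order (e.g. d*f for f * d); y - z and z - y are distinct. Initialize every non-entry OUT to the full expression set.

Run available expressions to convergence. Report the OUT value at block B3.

Answer: {d+d}

Working:
Per-block solution:
  B0: | IN={} | OUT={e-c}
  B1: | IN={e-c} | OUT={e-c}
  B2: | IN={} | OUT={d+d}
  B3: | IN={d+d} | OUT={d+d}
  B4: | IN={} | OUT={}
  B5: | IN={} | OUT={}

Merge at B3: IN[B3] = OUT[B2] = {d+d}
Applying B3's transfer function to that IN value gives OUT[B3] (row B3 above).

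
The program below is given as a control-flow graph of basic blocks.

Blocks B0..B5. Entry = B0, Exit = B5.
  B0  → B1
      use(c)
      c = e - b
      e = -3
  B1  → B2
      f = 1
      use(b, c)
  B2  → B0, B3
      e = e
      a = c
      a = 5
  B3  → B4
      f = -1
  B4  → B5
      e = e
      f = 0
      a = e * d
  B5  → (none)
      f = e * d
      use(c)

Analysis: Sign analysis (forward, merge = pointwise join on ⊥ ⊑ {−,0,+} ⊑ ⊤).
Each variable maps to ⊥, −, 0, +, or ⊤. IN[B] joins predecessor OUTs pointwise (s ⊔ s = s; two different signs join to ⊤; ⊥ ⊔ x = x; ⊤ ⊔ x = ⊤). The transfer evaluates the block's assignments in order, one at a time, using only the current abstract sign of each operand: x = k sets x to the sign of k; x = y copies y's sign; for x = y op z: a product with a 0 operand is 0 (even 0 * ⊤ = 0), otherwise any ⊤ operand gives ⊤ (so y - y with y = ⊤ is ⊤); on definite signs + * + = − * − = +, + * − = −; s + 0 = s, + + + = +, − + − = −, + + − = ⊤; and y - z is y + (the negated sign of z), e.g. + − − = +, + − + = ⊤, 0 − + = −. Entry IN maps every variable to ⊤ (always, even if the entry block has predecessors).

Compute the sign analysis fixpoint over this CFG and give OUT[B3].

Answer: {a: +, b: ⊤, c: ⊤, d: ⊤, e: -, f: -}

Derivation:
Per-block solution:
  B0:  IN=(all ⊤)  OUT={e:-; rest ⊤}
  B1:  IN={e:-; rest ⊤}  OUT={e:-, f:+; rest ⊤}
  B2:  IN={e:-, f:+; rest ⊤}  OUT={a:+, e:-, f:+; rest ⊤}
  B3:  IN={a:+, e:-, f:+; rest ⊤}  OUT={a:+, e:-, f:-; rest ⊤}
  B4:  IN={a:+, e:-, f:-; rest ⊤}  OUT={e:-, f:0; rest ⊤}
  B5:  IN={e:-, f:0; rest ⊤}  OUT={e:-; rest ⊤}

Merge at B3: IN[B3] = OUT[B2] = {a: +, b: ⊤, c: ⊤, d: ⊤, e: -, f: +}
Applying B3's transfer function to that IN value gives OUT[B3] (row B3 above).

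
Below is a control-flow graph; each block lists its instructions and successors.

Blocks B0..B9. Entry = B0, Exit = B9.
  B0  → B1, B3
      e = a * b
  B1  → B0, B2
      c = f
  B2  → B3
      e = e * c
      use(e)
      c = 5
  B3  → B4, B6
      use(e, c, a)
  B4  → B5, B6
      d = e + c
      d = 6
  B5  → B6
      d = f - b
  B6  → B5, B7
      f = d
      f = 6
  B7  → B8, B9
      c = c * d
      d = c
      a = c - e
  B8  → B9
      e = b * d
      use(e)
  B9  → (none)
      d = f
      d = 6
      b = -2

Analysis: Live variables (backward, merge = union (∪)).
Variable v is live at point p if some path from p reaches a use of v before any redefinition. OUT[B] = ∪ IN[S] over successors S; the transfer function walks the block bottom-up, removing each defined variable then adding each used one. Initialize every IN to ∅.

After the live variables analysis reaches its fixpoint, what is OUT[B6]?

Answer: {b, c, d, e, f}

Trace:
Per-block solution:
  B0:  IN={a, b, c, d, f}  OUT={a, b, c, d, e, f}
  B1:  IN={a, b, d, e, f}  OUT={a, b, c, d, e, f}
  B2:  IN={a, b, c, d, e, f}  OUT={a, b, c, d, e, f}
  B3:  IN={a, b, c, d, e, f}  OUT={b, c, d, e, f}
  B4:  IN={b, c, e, f}  OUT={b, c, d, e, f}
  B5:  IN={b, c, e, f}  OUT={b, c, d, e}
  B6:  IN={b, c, d, e}  OUT={b, c, d, e, f}
  B7:  IN={b, c, d, e, f}  OUT={b, d, f}
  B8:  IN={b, d, f}  OUT={f}
  B9:  IN={f}  OUT={}

Merge at B6: OUT[B6] = IN[B5] ⊔ IN[B7] = {b, c, d, e, f}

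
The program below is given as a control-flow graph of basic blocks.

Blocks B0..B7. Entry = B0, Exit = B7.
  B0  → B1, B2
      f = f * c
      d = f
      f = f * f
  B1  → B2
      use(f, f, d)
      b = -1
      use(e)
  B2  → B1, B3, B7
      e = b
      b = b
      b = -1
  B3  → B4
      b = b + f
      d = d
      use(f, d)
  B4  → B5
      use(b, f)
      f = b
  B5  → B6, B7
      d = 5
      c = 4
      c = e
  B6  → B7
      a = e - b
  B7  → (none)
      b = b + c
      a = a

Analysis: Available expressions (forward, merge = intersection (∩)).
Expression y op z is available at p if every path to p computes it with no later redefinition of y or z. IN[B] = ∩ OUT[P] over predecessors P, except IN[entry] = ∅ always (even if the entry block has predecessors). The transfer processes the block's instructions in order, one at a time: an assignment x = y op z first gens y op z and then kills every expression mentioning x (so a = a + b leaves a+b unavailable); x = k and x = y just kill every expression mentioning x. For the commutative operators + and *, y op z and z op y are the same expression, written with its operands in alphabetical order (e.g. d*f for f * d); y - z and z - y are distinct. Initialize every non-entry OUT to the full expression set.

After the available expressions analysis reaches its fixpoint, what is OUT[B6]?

Answer: {e-b}

Working:
Converged values:
  B0:   IN={}   OUT={}
  B1:   IN={}   OUT={}
  B2:   IN={}   OUT={}
  B3:   IN={}   OUT={}
  B4:   IN={}   OUT={}
  B5:   IN={}   OUT={}
  B6:   IN={}   OUT={e-b}
  B7:   IN={}   OUT={}

Merge at B6: IN[B6] = OUT[B5] = {}
Applying B6's transfer function to that IN value gives OUT[B6] (row B6 above).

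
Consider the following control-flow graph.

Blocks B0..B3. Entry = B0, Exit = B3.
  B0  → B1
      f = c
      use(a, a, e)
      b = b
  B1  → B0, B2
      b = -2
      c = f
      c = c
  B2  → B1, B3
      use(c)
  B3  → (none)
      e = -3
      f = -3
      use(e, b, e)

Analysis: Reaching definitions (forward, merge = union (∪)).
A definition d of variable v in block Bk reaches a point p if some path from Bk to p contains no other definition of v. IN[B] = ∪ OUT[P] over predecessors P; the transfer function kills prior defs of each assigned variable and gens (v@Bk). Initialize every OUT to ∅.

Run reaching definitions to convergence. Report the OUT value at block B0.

Fixpoint table:
  B0:  IN={b@B1, c@B1, f@B0}  OUT={b@B0, c@B1, f@B0}
  B1:  IN={b@B0, b@B1, c@B1, f@B0}  OUT={b@B1, c@B1, f@B0}
  B2:  IN={b@B1, c@B1, f@B0}  OUT={b@B1, c@B1, f@B0}
  B3:  IN={b@B1, c@B1, f@B0}  OUT={b@B1, c@B1, e@B3, f@B3}

Merge at B0 (entry node, so the boundary value {} is joined with the incoming edge(s)): IN[B0] = {} ⊔ OUT[B1] = {b@B1, c@B1, f@B0}
Applying B0's transfer function to that IN value gives OUT[B0] (row B0 above).

Answer: {b@B0, c@B1, f@B0}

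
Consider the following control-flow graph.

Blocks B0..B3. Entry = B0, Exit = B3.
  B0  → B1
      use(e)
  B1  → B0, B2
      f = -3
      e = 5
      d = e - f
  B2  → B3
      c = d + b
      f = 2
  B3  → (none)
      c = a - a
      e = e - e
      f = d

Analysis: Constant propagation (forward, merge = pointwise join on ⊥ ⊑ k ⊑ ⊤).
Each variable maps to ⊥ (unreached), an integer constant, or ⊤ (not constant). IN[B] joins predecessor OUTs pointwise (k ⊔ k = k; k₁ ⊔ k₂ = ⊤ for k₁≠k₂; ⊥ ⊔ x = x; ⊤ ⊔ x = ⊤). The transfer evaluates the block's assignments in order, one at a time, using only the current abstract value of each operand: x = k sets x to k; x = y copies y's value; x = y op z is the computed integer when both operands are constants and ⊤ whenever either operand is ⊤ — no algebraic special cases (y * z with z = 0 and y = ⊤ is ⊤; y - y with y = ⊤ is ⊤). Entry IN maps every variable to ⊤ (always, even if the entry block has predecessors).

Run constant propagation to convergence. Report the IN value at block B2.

Per-block solution:
  B0:   IN=(all ⊤)   OUT=(all ⊤)
  B1:   IN=(all ⊤)   OUT={d:8, e:5, f:-3; rest ⊤}
  B2:   IN={d:8, e:5, f:-3; rest ⊤}   OUT={d:8, e:5, f:2; rest ⊤}
  B3:   IN={d:8, e:5, f:2; rest ⊤}   OUT={d:8, e:0, f:8; rest ⊤}

Merge at B2: IN[B2] = OUT[B1] = {a: ⊤, b: ⊤, c: ⊤, d: 8, e: 5, f: -3}

Answer: {a: ⊤, b: ⊤, c: ⊤, d: 8, e: 5, f: -3}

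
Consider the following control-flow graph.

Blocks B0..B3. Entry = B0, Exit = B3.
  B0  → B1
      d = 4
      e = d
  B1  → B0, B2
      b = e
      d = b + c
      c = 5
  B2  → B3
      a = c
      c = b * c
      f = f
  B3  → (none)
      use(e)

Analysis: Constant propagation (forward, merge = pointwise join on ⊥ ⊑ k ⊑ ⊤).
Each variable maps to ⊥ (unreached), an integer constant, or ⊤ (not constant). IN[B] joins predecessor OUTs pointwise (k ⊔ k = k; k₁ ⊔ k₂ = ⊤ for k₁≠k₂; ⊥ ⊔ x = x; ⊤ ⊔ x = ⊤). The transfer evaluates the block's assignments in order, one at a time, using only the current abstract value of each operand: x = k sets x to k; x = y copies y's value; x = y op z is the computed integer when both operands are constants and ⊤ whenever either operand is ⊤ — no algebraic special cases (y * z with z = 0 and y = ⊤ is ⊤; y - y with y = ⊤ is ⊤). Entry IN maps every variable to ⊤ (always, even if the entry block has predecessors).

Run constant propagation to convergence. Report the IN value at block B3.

Answer: {a: 5, b: 4, c: 20, d: ⊤, e: 4, f: ⊤}

Working:
Fixpoint table:
  B0:  IN=(all ⊤)  OUT={d:4, e:4; rest ⊤}
  B1:  IN={d:4, e:4; rest ⊤}  OUT={b:4, c:5, e:4; rest ⊤}
  B2:  IN={b:4, c:5, e:4; rest ⊤}  OUT={a:5, b:4, c:20, e:4; rest ⊤}
  B3:  IN={a:5, b:4, c:20, e:4; rest ⊤}  OUT={a:5, b:4, c:20, e:4; rest ⊤}

Merge at B3: IN[B3] = OUT[B2] = {a: 5, b: 4, c: 20, d: ⊤, e: 4, f: ⊤}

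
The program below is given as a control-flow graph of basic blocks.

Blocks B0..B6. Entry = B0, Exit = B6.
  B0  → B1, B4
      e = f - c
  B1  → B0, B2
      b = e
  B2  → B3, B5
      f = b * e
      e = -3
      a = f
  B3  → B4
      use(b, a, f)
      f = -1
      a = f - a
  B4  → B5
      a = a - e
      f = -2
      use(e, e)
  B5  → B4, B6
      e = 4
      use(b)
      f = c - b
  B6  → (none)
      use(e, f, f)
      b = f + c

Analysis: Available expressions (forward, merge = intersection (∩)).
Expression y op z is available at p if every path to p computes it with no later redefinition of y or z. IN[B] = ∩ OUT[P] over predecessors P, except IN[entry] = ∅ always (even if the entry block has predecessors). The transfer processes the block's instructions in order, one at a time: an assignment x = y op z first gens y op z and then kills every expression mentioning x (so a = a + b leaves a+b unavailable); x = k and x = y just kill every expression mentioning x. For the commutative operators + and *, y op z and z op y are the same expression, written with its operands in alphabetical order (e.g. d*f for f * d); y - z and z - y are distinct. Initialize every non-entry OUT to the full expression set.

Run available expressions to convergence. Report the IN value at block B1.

Answer: {f-c}

Working:
Per-block solution:
  B0:  IN={}  OUT={f-c}
  B1:  IN={f-c}  OUT={f-c}
  B2:  IN={f-c}  OUT={}
  B3:  IN={}  OUT={}
  B4:  IN={}  OUT={}
  B5:  IN={}  OUT={c-b}
  B6:  IN={c-b}  OUT={c+f}

Merge at B1: IN[B1] = OUT[B0] = {f-c}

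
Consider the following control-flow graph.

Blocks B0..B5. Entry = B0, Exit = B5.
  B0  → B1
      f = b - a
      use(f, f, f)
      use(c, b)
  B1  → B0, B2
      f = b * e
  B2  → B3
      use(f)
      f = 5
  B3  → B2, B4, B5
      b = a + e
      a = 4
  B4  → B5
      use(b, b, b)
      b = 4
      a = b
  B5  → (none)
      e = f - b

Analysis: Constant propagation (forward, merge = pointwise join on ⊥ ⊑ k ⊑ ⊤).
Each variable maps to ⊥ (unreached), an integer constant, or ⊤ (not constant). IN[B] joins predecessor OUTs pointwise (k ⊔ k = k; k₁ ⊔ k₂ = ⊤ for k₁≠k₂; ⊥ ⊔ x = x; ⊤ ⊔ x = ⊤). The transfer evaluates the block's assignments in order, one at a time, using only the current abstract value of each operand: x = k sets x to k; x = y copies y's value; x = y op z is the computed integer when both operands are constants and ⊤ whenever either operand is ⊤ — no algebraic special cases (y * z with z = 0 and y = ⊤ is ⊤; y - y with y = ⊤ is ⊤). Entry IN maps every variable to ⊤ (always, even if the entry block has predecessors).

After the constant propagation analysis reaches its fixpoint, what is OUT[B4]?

Answer: {a: 4, b: 4, c: ⊤, d: ⊤, e: ⊤, f: 5}

Derivation:
Per-block solution:
  B0: | IN=(all ⊤) | OUT=(all ⊤)
  B1: | IN=(all ⊤) | OUT=(all ⊤)
  B2: | IN=(all ⊤) | OUT={f:5; rest ⊤}
  B3: | IN={f:5; rest ⊤} | OUT={a:4, f:5; rest ⊤}
  B4: | IN={a:4, f:5; rest ⊤} | OUT={a:4, b:4, f:5; rest ⊤}
  B5: | IN={a:4, f:5; rest ⊤} | OUT={a:4, f:5; rest ⊤}

Merge at B4: IN[B4] = OUT[B3] = {a: 4, b: ⊤, c: ⊤, d: ⊤, e: ⊤, f: 5}
Applying B4's transfer function to that IN value gives OUT[B4] (row B4 above).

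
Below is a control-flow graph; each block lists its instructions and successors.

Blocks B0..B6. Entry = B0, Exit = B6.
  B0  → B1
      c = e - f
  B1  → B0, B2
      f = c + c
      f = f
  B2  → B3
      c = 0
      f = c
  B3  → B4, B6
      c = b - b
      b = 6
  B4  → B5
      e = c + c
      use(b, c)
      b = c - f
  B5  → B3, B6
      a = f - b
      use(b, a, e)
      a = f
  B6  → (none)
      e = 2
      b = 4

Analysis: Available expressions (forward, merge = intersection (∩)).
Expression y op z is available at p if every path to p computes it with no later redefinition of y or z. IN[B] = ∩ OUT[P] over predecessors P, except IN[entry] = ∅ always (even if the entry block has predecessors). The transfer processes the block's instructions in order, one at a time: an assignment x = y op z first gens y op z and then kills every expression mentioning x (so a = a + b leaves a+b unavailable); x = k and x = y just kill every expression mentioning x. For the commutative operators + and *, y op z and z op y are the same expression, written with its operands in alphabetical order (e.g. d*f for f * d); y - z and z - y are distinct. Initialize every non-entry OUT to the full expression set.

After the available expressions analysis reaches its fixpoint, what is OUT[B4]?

Answer: {c+c, c-f}

Trace:
Per-block solution:
  B0: | IN={} | OUT={e-f}
  B1: | IN={e-f} | OUT={c+c}
  B2: | IN={c+c} | OUT={}
  B3: | IN={} | OUT={}
  B4: | IN={} | OUT={c+c, c-f}
  B5: | IN={c+c, c-f} | OUT={c+c, c-f, f-b}
  B6: | IN={} | OUT={}

Merge at B4: IN[B4] = OUT[B3] = {}
Applying B4's transfer function to that IN value gives OUT[B4] (row B4 above).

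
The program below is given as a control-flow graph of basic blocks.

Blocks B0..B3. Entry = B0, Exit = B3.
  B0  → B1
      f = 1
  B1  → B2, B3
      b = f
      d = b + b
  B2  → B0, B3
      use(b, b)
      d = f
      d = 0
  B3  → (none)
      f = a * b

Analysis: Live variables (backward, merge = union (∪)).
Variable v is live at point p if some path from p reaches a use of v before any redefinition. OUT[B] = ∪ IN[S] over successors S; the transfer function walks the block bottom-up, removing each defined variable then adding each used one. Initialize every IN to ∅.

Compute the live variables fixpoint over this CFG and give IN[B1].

Converged values:
  B0: | IN={a} | OUT={a, f}
  B1: | IN={a, f} | OUT={a, b, f}
  B2: | IN={a, b, f} | OUT={a, b}
  B3: | IN={a, b} | OUT={}

Merge at B1: OUT[B1] = IN[B2] ⊔ IN[B3] = {a, b, f}
Applying B1's transfer function to that OUT value gives IN[B1] (row B1 above).

Answer: {a, f}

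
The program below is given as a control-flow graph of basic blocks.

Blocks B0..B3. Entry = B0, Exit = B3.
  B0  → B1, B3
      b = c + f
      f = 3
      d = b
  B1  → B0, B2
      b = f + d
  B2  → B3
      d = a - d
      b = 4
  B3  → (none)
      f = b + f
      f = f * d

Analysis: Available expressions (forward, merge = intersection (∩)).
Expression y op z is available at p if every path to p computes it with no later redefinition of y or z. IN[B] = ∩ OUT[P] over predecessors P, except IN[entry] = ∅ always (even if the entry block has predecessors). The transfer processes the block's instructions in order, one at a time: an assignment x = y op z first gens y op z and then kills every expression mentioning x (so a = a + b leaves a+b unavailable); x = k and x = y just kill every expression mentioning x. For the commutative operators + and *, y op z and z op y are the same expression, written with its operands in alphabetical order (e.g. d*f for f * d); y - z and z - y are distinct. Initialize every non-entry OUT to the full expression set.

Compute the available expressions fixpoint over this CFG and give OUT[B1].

Answer: {d+f}

Working:
Per-block solution:
  B0: | IN={} | OUT={}
  B1: | IN={} | OUT={d+f}
  B2: | IN={d+f} | OUT={}
  B3: | IN={} | OUT={}

Merge at B1: IN[B1] = OUT[B0] = {}
Applying B1's transfer function to that IN value gives OUT[B1] (row B1 above).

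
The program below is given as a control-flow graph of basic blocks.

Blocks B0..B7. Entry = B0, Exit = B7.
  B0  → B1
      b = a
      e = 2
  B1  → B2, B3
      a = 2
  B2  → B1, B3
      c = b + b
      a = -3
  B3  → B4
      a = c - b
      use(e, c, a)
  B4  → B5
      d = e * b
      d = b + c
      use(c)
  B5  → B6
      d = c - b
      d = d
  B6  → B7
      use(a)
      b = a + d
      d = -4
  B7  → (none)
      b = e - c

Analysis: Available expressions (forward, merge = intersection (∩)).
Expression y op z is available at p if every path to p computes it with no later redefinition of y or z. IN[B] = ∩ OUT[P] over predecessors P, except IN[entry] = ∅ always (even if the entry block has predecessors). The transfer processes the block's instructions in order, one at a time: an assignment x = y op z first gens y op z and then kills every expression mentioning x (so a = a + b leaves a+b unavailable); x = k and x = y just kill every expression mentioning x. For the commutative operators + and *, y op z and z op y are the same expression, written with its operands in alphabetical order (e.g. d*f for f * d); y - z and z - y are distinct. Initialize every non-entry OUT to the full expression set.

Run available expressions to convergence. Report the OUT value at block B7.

Answer: {e-c}

Derivation:
Fixpoint table:
  B0:   IN={}   OUT={}
  B1:   IN={}   OUT={}
  B2:   IN={}   OUT={b+b}
  B3:   IN={}   OUT={c-b}
  B4:   IN={c-b}   OUT={b*e, b+c, c-b}
  B5:   IN={b*e, b+c, c-b}   OUT={b*e, b+c, c-b}
  B6:   IN={b*e, b+c, c-b}   OUT={}
  B7:   IN={}   OUT={e-c}

Merge at B7: IN[B7] = OUT[B6] = {}
Applying B7's transfer function to that IN value gives OUT[B7] (row B7 above).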